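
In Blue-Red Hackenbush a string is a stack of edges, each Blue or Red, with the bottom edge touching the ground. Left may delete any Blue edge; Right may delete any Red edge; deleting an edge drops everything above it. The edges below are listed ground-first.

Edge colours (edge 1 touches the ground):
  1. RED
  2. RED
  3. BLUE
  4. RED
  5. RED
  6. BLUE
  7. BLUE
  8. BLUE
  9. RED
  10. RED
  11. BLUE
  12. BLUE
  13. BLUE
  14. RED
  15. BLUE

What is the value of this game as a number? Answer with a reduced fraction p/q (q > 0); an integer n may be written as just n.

Prefix values for RED RED BLUE RED RED BLUE BLUE BLUE RED RED BLUE BLUE BLUE RED BLUE via {L|R} + simplicity:
g(R) = { · | 0 } gives -1
g(RR) = { · | -1 0 } gives -2
g(RRB) = { -2 | -1 0 } gives -3/2
g(RRBR) = { -2 | -3/2 -1 0 } gives -7/4
g(RRBRR) = { -2 | -7/4 -3/2 -1 0 } gives -15/8
g(RRBRRB) = { -2 -15/8 | -7/4 -3/2 -1 0 } gives -29/16
g(RRBRRBB) = { -2 -15/8 -29/16 | -7/4 -3/2 -1 0 } gives -57/32
g(RRBRRBBB) = { -2 -15/8 -29/16 -57/32 | -7/4 -3/2 -1 0 } gives -113/64
g(RRBRRBBBR) = { -2 -15/8 -29/16 -57/32 | -113/64 -7/4 -3/2 -1 0 } gives -227/128
g(RRBRRBBBRR) = { -2 -15/8 -29/16 -57/32 | -227/128 -113/64 -7/4 -3/2 -1 0 } gives -455/256
g(RRBRRBBBRRB) = { -2 -15/8 -29/16 -57/32 -455/256 | -227/128 -113/64 -7/4 -3/2 -1 0 } gives -909/512
g(RRBRRBBBRRBB) = { -2 -15/8 -29/16 -57/32 -455/256 -909/512 | -227/128 -113/64 -7/4 -3/2 -1 0 } gives -1817/1024
g(RRBRRBBBRRBBB) = { -2 -15/8 -29/16 -57/32 -455/256 -909/512 -1817/1024 | -227/128 -113/64 -7/4 -3/2 -1 0 } gives -3633/2048
g(RRBRRBBBRRBBBR) = { -2 -15/8 -29/16 -57/32 -455/256 -909/512 -1817/1024 | -3633/2048 -227/128 -113/64 -7/4 -3/2 -1 0 } gives -7267/4096
g(RRBRRBBBRRBBBRB) = { -2 -15/8 -29/16 -57/32 -455/256 -909/512 -1817/1024 -7267/4096 | -3633/2048 -227/128 -113/64 -7/4 -3/2 -1 0 } gives -14533/8192

-14533/8192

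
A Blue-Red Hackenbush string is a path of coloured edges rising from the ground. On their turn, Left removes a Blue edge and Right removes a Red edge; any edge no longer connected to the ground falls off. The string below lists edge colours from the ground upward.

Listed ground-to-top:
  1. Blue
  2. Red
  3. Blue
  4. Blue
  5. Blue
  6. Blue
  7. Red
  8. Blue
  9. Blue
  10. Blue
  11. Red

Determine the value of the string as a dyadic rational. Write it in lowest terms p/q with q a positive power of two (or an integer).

Recurse on prefixes of the 11-edge string Blue Red Blue Blue Blue Blue Red Blue Blue Blue Red:
G_1 [B]  L=[0]  R=[(no moves)]  -> 1
G_2 [BR]  L=[0]  R=[1]  -> 1/2
G_3 [BRB]  L=[0,1/2]  R=[1]  -> 3/4
G_4 [BRBB]  L=[0,1/2,3/4]  R=[1]  -> 7/8
G_5 [BRBBB]  L=[0,1/2,3/4,7/8]  R=[1]  -> 15/16
G_6 [BRBBBB]  L=[0,1/2,3/4,7/8,15/16]  R=[1]  -> 31/32
G_7 [BRBBBBR]  L=[0,1/2,3/4,7/8,15/16]  R=[31/32,1]  -> 61/64
G_8 [BRBBBBRB]  L=[0,1/2,3/4,7/8,15/16,61/64]  R=[31/32,1]  -> 123/128
G_9 [BRBBBBRBB]  L=[0,1/2,3/4,7/8,15/16,61/64,123/128]  R=[31/32,1]  -> 247/256
G_10 [BRBBBBRBBB]  L=[0,1/2,3/4,7/8,15/16,61/64,123/128,247/256]  R=[31/32,1]  -> 495/512
G_11 [BRBBBBRBBBR]  L=[0,1/2,3/4,7/8,15/16,61/64,123/128,247/256]  R=[495/512,31/32,1]  -> 989/1024

989/1024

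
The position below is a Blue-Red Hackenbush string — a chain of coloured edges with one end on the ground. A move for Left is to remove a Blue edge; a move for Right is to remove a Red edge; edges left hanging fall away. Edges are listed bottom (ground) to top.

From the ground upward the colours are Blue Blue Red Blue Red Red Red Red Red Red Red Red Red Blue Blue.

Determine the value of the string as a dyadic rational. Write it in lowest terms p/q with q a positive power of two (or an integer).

12295/8192

val(B) = { 0 | — } gives 1
val(BB) = { 0, 1 | — } gives 2
val(BBR) = { 0, 1 | 2 } gives 3/2
val(BBRB) = { 0, 1, 3/2 | 2 } gives 7/4
val(BBRBR) = { 0, 1, 3/2 | 7/4, 2 } gives 13/8
val(BBRBRR) = { 0, 1, 3/2 | 13/8, 7/4, 2 } gives 25/16
val(BBRBRRR) = { 0, 1, 3/2 | 25/16, 13/8, 7/4, 2 } gives 49/32
val(BBRBRRRR) = { 0, 1, 3/2 | 49/32, 25/16, 13/8, 7/4, 2 } gives 97/64
val(BBRBRRRRR) = { 0, 1, 3/2 | 97/64, 49/32, 25/16, 13/8, 7/4, 2 } gives 193/128
val(BBRBRRRRRR) = { 0, 1, 3/2 | 193/128, 97/64, 49/32, 25/16, 13/8, 7/4, 2 } gives 385/256
val(BBRBRRRRRRR) = { 0, 1, 3/2 | 385/256, 193/128, 97/64, 49/32, 25/16, 13/8, 7/4, 2 } gives 769/512
val(BBRBRRRRRRRR) = { 0, 1, 3/2 | 769/512, 385/256, 193/128, 97/64, 49/32, 25/16, 13/8, 7/4, 2 } gives 1537/1024
val(BBRBRRRRRRRRR) = { 0, 1, 3/2 | 1537/1024, 769/512, 385/256, 193/128, 97/64, 49/32, 25/16, 13/8, 7/4, 2 } gives 3073/2048
val(BBRBRRRRRRRRRB) = { 0, 1, 3/2, 3073/2048 | 1537/1024, 769/512, 385/256, 193/128, 97/64, 49/32, 25/16, 13/8, 7/4, 2 } gives 6147/4096
val(BBRBRRRRRRRRRBB) = { 0, 1, 3/2, 3073/2048, 6147/4096 | 1537/1024, 769/512, 385/256, 193/128, 97/64, 49/32, 25/16, 13/8, 7/4, 2 } gives 12295/8192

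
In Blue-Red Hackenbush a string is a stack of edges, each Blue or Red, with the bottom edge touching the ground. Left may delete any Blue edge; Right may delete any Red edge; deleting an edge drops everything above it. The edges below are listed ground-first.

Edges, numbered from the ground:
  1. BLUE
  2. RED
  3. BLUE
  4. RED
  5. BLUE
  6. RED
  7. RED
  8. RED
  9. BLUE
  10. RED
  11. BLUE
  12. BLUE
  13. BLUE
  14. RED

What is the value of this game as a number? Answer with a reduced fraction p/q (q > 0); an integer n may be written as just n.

5213/8192

Build val(s[:k]) for k = 1..14, string s = BLUE RED BLUE RED BLUE RED RED RED BLUE RED BLUE BLUE BLUE RED.
val(B) = { 0 | ∅ } => 1
val(BR) = { 0 | 1 } => 1/2
val(BRB) = { 0 1/2 | 1 } => 3/4
val(BRBR) = { 0 1/2 | 3/4 1 } => 5/8
val(BRBRB) = { 0 1/2 5/8 | 3/4 1 } => 11/16
val(BRBRBR) = { 0 1/2 5/8 | 11/16 3/4 1 } => 21/32
val(BRBRBRR) = { 0 1/2 5/8 | 21/32 11/16 3/4 1 } => 41/64
val(BRBRBRRR) = { 0 1/2 5/8 | 41/64 21/32 11/16 3/4 1 } => 81/128
val(BRBRBRRRB) = { 0 1/2 5/8 81/128 | 41/64 21/32 11/16 3/4 1 } => 163/256
val(BRBRBRRRBR) = { 0 1/2 5/8 81/128 | 163/256 41/64 21/32 11/16 3/4 1 } => 325/512
val(BRBRBRRRBRB) = { 0 1/2 5/8 81/128 325/512 | 163/256 41/64 21/32 11/16 3/4 1 } => 651/1024
val(BRBRBRRRBRBB) = { 0 1/2 5/8 81/128 325/512 651/1024 | 163/256 41/64 21/32 11/16 3/4 1 } => 1303/2048
val(BRBRBRRRBRBBB) = { 0 1/2 5/8 81/128 325/512 651/1024 1303/2048 | 163/256 41/64 21/32 11/16 3/4 1 } => 2607/4096
val(BRBRBRRRBRBBBR) = { 0 1/2 5/8 81/128 325/512 651/1024 1303/2048 | 2607/4096 163/256 41/64 21/32 11/16 3/4 1 } => 5213/8192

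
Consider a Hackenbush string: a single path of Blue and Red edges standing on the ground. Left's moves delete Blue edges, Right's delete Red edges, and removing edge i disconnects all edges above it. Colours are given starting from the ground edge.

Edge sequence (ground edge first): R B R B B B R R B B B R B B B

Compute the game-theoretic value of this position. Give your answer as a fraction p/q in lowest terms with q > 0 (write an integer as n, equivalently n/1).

-8977/16384

R: Left { none }, Right { 0 } so simplest -1
RB: Left { -1 }, Right { 0 } so simplest -1/2
RBR: Left { -1 }, Right { -1/2; 0 } so simplest -3/4
RBRB: Left { -1; -3/4 }, Right { -1/2; 0 } so simplest -5/8
RBRBB: Left { -1; -3/4; -5/8 }, Right { -1/2; 0 } so simplest -9/16
RBRBBB: Left { -1; -3/4; -5/8; -9/16 }, Right { -1/2; 0 } so simplest -17/32
RBRBBBR: Left { -1; -3/4; -5/8; -9/16 }, Right { -17/32; -1/2; 0 } so simplest -35/64
RBRBBBRR: Left { -1; -3/4; -5/8; -9/16 }, Right { -35/64; -17/32; -1/2; 0 } so simplest -71/128
RBRBBBRRB: Left { -1; -3/4; -5/8; -9/16; -71/128 }, Right { -35/64; -17/32; -1/2; 0 } so simplest -141/256
RBRBBBRRBB: Left { -1; -3/4; -5/8; -9/16; -71/128; -141/256 }, Right { -35/64; -17/32; -1/2; 0 } so simplest -281/512
RBRBBBRRBBB: Left { -1; -3/4; -5/8; -9/16; -71/128; -141/256; -281/512 }, Right { -35/64; -17/32; -1/2; 0 } so simplest -561/1024
RBRBBBRRBBBR: Left { -1; -3/4; -5/8; -9/16; -71/128; -141/256; -281/512 }, Right { -561/1024; -35/64; -17/32; -1/2; 0 } so simplest -1123/2048
RBRBBBRRBBBRB: Left { -1; -3/4; -5/8; -9/16; -71/128; -141/256; -281/512; -1123/2048 }, Right { -561/1024; -35/64; -17/32; -1/2; 0 } so simplest -2245/4096
RBRBBBRRBBBRBB: Left { -1; -3/4; -5/8; -9/16; -71/128; -141/256; -281/512; -1123/2048; -2245/4096 }, Right { -561/1024; -35/64; -17/32; -1/2; 0 } so simplest -4489/8192
RBRBBBRRBBBRBBB: Left { -1; -3/4; -5/8; -9/16; -71/128; -141/256; -281/512; -1123/2048; -2245/4096; -4489/8192 }, Right { -561/1024; -35/64; -17/32; -1/2; 0 } so simplest -8977/16384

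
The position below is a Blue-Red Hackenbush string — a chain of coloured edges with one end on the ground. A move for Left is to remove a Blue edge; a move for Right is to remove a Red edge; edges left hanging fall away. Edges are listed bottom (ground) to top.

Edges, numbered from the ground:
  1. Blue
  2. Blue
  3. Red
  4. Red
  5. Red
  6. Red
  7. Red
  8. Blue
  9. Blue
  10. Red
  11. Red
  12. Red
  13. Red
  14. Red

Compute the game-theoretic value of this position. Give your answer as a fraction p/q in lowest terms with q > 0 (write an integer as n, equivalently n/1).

4289/4096

value_1 [B]  L=[0]  R=[none]  so 1
value_2 [BB]  L=[0; 1]  R=[none]  so 2
value_3 [BBR]  L=[0; 1]  R=[2]  so 3/2
value_4 [BBRR]  L=[0; 1]  R=[3/2; 2]  so 5/4
value_5 [BBRRR]  L=[0; 1]  R=[5/4; 3/2; 2]  so 9/8
value_6 [BBRRRR]  L=[0; 1]  R=[9/8; 5/4; 3/2; 2]  so 17/16
value_7 [BBRRRRR]  L=[0; 1]  R=[17/16; 9/8; 5/4; 3/2; 2]  so 33/32
value_8 [BBRRRRRB]  L=[0; 1; 33/32]  R=[17/16; 9/8; 5/4; 3/2; 2]  so 67/64
value_9 [BBRRRRRBB]  L=[0; 1; 33/32; 67/64]  R=[17/16; 9/8; 5/4; 3/2; 2]  so 135/128
value_10 [BBRRRRRBBR]  L=[0; 1; 33/32; 67/64]  R=[135/128; 17/16; 9/8; 5/4; 3/2; 2]  so 269/256
value_11 [BBRRRRRBBRR]  L=[0; 1; 33/32; 67/64]  R=[269/256; 135/128; 17/16; 9/8; 5/4; 3/2; 2]  so 537/512
value_12 [BBRRRRRBBRRR]  L=[0; 1; 33/32; 67/64]  R=[537/512; 269/256; 135/128; 17/16; 9/8; 5/4; 3/2; 2]  so 1073/1024
value_13 [BBRRRRRBBRRRR]  L=[0; 1; 33/32; 67/64]  R=[1073/1024; 537/512; 269/256; 135/128; 17/16; 9/8; 5/4; 3/2; 2]  so 2145/2048
value_14 [BBRRRRRBBRRRRR]  L=[0; 1; 33/32; 67/64]  R=[2145/2048; 1073/1024; 537/512; 269/256; 135/128; 17/16; 9/8; 5/4; 3/2; 2]  so 4289/4096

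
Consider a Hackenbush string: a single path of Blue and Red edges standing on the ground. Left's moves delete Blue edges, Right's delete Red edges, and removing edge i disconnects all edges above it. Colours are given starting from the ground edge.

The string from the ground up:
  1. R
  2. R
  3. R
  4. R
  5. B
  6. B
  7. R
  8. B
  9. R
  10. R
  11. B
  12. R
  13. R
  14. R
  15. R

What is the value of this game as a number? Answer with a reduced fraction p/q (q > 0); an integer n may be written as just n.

-6879/2048

Recurse on prefixes of the 15-edge string R R R R B B R B R R B R R R R:
1 of 15 · R · max L −∞ · min R 0 ⇒ -1
2 of 15 · RR · max L −∞ · min R -1 ⇒ -2
3 of 15 · RRR · max L −∞ · min R -2 ⇒ -3
4 of 15 · RRRR · max L −∞ · min R -3 ⇒ -4
5 of 15 · RRRRB · max L -4 · min R -3 ⇒ -7/2
6 of 15 · RRRRBB · max L -7/2 · min R -3 ⇒ -13/4
7 of 15 · RRRRBBR · max L -7/2 · min R -13/4 ⇒ -27/8
8 of 15 · RRRRBBRB · max L -27/8 · min R -13/4 ⇒ -53/16
9 of 15 · RRRRBBRBR · max L -27/8 · min R -53/16 ⇒ -107/32
10 of 15 · RRRRBBRBRR · max L -27/8 · min R -107/32 ⇒ -215/64
11 of 15 · RRRRBBRBRRB · max L -215/64 · min R -107/32 ⇒ -429/128
12 of 15 · RRRRBBRBRRBR · max L -215/64 · min R -429/128 ⇒ -859/256
13 of 15 · RRRRBBRBRRBRR · max L -215/64 · min R -859/256 ⇒ -1719/512
14 of 15 · RRRRBBRBRRBRRR · max L -215/64 · min R -1719/512 ⇒ -3439/1024
15 of 15 · RRRRBBRBRRBRRRR · max L -215/64 · min R -3439/1024 ⇒ -6879/2048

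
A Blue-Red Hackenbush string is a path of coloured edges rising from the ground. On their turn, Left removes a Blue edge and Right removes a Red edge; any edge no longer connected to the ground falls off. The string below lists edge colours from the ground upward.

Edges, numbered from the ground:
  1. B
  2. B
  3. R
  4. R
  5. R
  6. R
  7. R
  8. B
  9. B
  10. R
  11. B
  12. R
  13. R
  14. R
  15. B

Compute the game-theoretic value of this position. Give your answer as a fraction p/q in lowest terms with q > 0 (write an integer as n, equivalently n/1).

8611/8192

B: Left { 0 }, Right { ∅ } so simplest 1
BB: Left { 0,1 }, Right { ∅ } so simplest 2
BBR: Left { 0,1 }, Right { 2 } so simplest 3/2
BBRR: Left { 0,1 }, Right { 3/2,2 } so simplest 5/4
BBRRR: Left { 0,1 }, Right { 5/4,3/2,2 } so simplest 9/8
BBRRRR: Left { 0,1 }, Right { 9/8,5/4,3/2,2 } so simplest 17/16
BBRRRRR: Left { 0,1 }, Right { 17/16,9/8,5/4,3/2,2 } so simplest 33/32
BBRRRRRB: Left { 0,1,33/32 }, Right { 17/16,9/8,5/4,3/2,2 } so simplest 67/64
BBRRRRRBB: Left { 0,1,33/32,67/64 }, Right { 17/16,9/8,5/4,3/2,2 } so simplest 135/128
BBRRRRRBBR: Left { 0,1,33/32,67/64 }, Right { 135/128,17/16,9/8,5/4,3/2,2 } so simplest 269/256
BBRRRRRBBRB: Left { 0,1,33/32,67/64,269/256 }, Right { 135/128,17/16,9/8,5/4,3/2,2 } so simplest 539/512
BBRRRRRBBRBR: Left { 0,1,33/32,67/64,269/256 }, Right { 539/512,135/128,17/16,9/8,5/4,3/2,2 } so simplest 1077/1024
BBRRRRRBBRBRR: Left { 0,1,33/32,67/64,269/256 }, Right { 1077/1024,539/512,135/128,17/16,9/8,5/4,3/2,2 } so simplest 2153/2048
BBRRRRRBBRBRRR: Left { 0,1,33/32,67/64,269/256 }, Right { 2153/2048,1077/1024,539/512,135/128,17/16,9/8,5/4,3/2,2 } so simplest 4305/4096
BBRRRRRBBRBRRRB: Left { 0,1,33/32,67/64,269/256,4305/4096 }, Right { 2153/2048,1077/1024,539/512,135/128,17/16,9/8,5/4,3/2,2 } so simplest 8611/8192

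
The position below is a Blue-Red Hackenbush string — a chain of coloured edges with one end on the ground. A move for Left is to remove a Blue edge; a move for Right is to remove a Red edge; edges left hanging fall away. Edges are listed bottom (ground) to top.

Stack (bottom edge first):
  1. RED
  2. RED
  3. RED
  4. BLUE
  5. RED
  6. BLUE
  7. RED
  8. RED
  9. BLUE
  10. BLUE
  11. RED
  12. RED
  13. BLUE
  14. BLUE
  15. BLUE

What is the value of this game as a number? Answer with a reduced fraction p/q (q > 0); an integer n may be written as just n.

1 of 15 · R · max L −∞ · min R 0 => -1
2 of 15 · RR · max L −∞ · min R -1 => -2
3 of 15 · RRR · max L −∞ · min R -2 => -3
4 of 15 · RRRB · max L -3 · min R -2 => -5/2
5 of 15 · RRRBR · max L -3 · min R -5/2 => -11/4
6 of 15 · RRRBRB · max L -11/4 · min R -5/2 => -21/8
7 of 15 · RRRBRBR · max L -11/4 · min R -21/8 => -43/16
8 of 15 · RRRBRBRR · max L -11/4 · min R -43/16 => -87/32
9 of 15 · RRRBRBRRB · max L -87/32 · min R -43/16 => -173/64
10 of 15 · RRRBRBRRBB · max L -173/64 · min R -43/16 => -345/128
11 of 15 · RRRBRBRRBBR · max L -173/64 · min R -345/128 => -691/256
12 of 15 · RRRBRBRRBBRR · max L -173/64 · min R -691/256 => -1383/512
13 of 15 · RRRBRBRRBBRRB · max L -1383/512 · min R -691/256 => -2765/1024
14 of 15 · RRRBRBRRBBRRBB · max L -2765/1024 · min R -691/256 => -5529/2048
15 of 15 · RRRBRBRRBBRRBBB · max L -5529/2048 · min R -691/256 => -11057/4096

-11057/4096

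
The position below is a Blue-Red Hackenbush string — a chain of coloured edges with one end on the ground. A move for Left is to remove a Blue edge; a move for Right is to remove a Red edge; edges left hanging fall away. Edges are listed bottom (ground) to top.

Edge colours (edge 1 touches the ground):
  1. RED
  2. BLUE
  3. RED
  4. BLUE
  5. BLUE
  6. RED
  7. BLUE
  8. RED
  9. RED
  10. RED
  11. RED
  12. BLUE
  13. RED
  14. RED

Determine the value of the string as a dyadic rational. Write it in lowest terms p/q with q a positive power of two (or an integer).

Recurse on prefixes of the 14-edge string RED BLUE RED BLUE BLUE RED BLUE RED RED RED RED BLUE RED RED:
1 of 14 · R · max L −∞ · min R 0 ⇒ -1
2 of 14 · RB · max L -1 · min R 0 ⇒ -1/2
3 of 14 · RBR · max L -1 · min R -1/2 ⇒ -3/4
4 of 14 · RBRB · max L -3/4 · min R -1/2 ⇒ -5/8
5 of 14 · RBRBB · max L -5/8 · min R -1/2 ⇒ -9/16
6 of 14 · RBRBBR · max L -5/8 · min R -9/16 ⇒ -19/32
7 of 14 · RBRBBRB · max L -19/32 · min R -9/16 ⇒ -37/64
8 of 14 · RBRBBRBR · max L -19/32 · min R -37/64 ⇒ -75/128
9 of 14 · RBRBBRBRR · max L -19/32 · min R -75/128 ⇒ -151/256
10 of 14 · RBRBBRBRRR · max L -19/32 · min R -151/256 ⇒ -303/512
11 of 14 · RBRBBRBRRRR · max L -19/32 · min R -303/512 ⇒ -607/1024
12 of 14 · RBRBBRBRRRRB · max L -607/1024 · min R -303/512 ⇒ -1213/2048
13 of 14 · RBRBBRBRRRRBR · max L -607/1024 · min R -1213/2048 ⇒ -2427/4096
14 of 14 · RBRBBRBRRRRBRR · max L -607/1024 · min R -2427/4096 ⇒ -4855/8192

-4855/8192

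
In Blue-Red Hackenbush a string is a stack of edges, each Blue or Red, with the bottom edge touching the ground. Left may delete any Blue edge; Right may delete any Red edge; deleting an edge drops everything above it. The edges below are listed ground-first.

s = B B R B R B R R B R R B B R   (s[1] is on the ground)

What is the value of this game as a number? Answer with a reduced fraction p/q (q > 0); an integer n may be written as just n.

6733/4096

Recurse on prefixes of the 14-edge string B B R B R B R R B R R B B R:
value(B) = { 0 | — } — 1
value(BB) = { 0,1 | — } — 2
value(BBR) = { 0,1 | 2 } — 3/2
value(BBRB) = { 0,1,3/2 | 2 } — 7/4
value(BBRBR) = { 0,1,3/2 | 7/4,2 } — 13/8
value(BBRBRB) = { 0,1,3/2,13/8 | 7/4,2 } — 27/16
value(BBRBRBR) = { 0,1,3/2,13/8 | 27/16,7/4,2 } — 53/32
value(BBRBRBRR) = { 0,1,3/2,13/8 | 53/32,27/16,7/4,2 } — 105/64
value(BBRBRBRRB) = { 0,1,3/2,13/8,105/64 | 53/32,27/16,7/4,2 } — 211/128
value(BBRBRBRRBR) = { 0,1,3/2,13/8,105/64 | 211/128,53/32,27/16,7/4,2 } — 421/256
value(BBRBRBRRBRR) = { 0,1,3/2,13/8,105/64 | 421/256,211/128,53/32,27/16,7/4,2 } — 841/512
value(BBRBRBRRBRRB) = { 0,1,3/2,13/8,105/64,841/512 | 421/256,211/128,53/32,27/16,7/4,2 } — 1683/1024
value(BBRBRBRRBRRBB) = { 0,1,3/2,13/8,105/64,841/512,1683/1024 | 421/256,211/128,53/32,27/16,7/4,2 } — 3367/2048
value(BBRBRBRRBRRBBR) = { 0,1,3/2,13/8,105/64,841/512,1683/1024 | 3367/2048,421/256,211/128,53/32,27/16,7/4,2 } — 6733/4096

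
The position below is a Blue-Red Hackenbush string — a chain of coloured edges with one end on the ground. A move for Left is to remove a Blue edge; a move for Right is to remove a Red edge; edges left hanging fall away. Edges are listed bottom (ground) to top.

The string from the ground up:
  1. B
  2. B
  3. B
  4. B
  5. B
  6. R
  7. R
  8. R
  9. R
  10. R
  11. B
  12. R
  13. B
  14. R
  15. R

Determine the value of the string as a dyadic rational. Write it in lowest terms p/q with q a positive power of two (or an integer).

4137/1024

Prefix values for B B B B B R R R R R B R B R R via {L|R} + simplicity:
B: Left { 0 }, Right { none } = simplest 1
BB: Left { 0; 1 }, Right { none } = simplest 2
BBB: Left { 0; 1; 2 }, Right { none } = simplest 3
BBBB: Left { 0; 1; 2; 3 }, Right { none } = simplest 4
BBBBB: Left { 0; 1; 2; 3; 4 }, Right { none } = simplest 5
BBBBBR: Left { 0; 1; 2; 3; 4 }, Right { 5 } = simplest 9/2
BBBBBRR: Left { 0; 1; 2; 3; 4 }, Right { 9/2; 5 } = simplest 17/4
BBBBBRRR: Left { 0; 1; 2; 3; 4 }, Right { 17/4; 9/2; 5 } = simplest 33/8
BBBBBRRRR: Left { 0; 1; 2; 3; 4 }, Right { 33/8; 17/4; 9/2; 5 } = simplest 65/16
BBBBBRRRRR: Left { 0; 1; 2; 3; 4 }, Right { 65/16; 33/8; 17/4; 9/2; 5 } = simplest 129/32
BBBBBRRRRRB: Left { 0; 1; 2; 3; 4; 129/32 }, Right { 65/16; 33/8; 17/4; 9/2; 5 } = simplest 259/64
BBBBBRRRRRBR: Left { 0; 1; 2; 3; 4; 129/32 }, Right { 259/64; 65/16; 33/8; 17/4; 9/2; 5 } = simplest 517/128
BBBBBRRRRRBRB: Left { 0; 1; 2; 3; 4; 129/32; 517/128 }, Right { 259/64; 65/16; 33/8; 17/4; 9/2; 5 } = simplest 1035/256
BBBBBRRRRRBRBR: Left { 0; 1; 2; 3; 4; 129/32; 517/128 }, Right { 1035/256; 259/64; 65/16; 33/8; 17/4; 9/2; 5 } = simplest 2069/512
BBBBBRRRRRBRBRR: Left { 0; 1; 2; 3; 4; 129/32; 517/128 }, Right { 2069/512; 1035/256; 259/64; 65/16; 33/8; 17/4; 9/2; 5 } = simplest 4137/1024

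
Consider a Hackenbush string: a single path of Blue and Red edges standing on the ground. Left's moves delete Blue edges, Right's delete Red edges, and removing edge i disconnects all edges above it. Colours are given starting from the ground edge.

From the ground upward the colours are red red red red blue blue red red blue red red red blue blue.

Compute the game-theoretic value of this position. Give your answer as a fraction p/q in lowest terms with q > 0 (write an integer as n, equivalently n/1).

-3513/1024

val(r) = { · | 0 } => -1
val(rr) = { · | -1, 0 } => -2
val(rrr) = { · | -2, -1, 0 } => -3
val(rrrr) = { · | -3, -2, -1, 0 } => -4
val(rrrrb) = { -4 | -3, -2, -1, 0 } => -7/2
val(rrrrbb) = { -4, -7/2 | -3, -2, -1, 0 } => -13/4
val(rrrrbbr) = { -4, -7/2 | -13/4, -3, -2, -1, 0 } => -27/8
val(rrrrbbrr) = { -4, -7/2 | -27/8, -13/4, -3, -2, -1, 0 } => -55/16
val(rrrrbbrrb) = { -4, -7/2, -55/16 | -27/8, -13/4, -3, -2, -1, 0 } => -109/32
val(rrrrbbrrbr) = { -4, -7/2, -55/16 | -109/32, -27/8, -13/4, -3, -2, -1, 0 } => -219/64
val(rrrrbbrrbrr) = { -4, -7/2, -55/16 | -219/64, -109/32, -27/8, -13/4, -3, -2, -1, 0 } => -439/128
val(rrrrbbrrbrrr) = { -4, -7/2, -55/16 | -439/128, -219/64, -109/32, -27/8, -13/4, -3, -2, -1, 0 } => -879/256
val(rrrrbbrrbrrrb) = { -4, -7/2, -55/16, -879/256 | -439/128, -219/64, -109/32, -27/8, -13/4, -3, -2, -1, 0 } => -1757/512
val(rrrrbbrrbrrrbb) = { -4, -7/2, -55/16, -879/256, -1757/512 | -439/128, -219/64, -109/32, -27/8, -13/4, -3, -2, -1, 0 } => -3513/1024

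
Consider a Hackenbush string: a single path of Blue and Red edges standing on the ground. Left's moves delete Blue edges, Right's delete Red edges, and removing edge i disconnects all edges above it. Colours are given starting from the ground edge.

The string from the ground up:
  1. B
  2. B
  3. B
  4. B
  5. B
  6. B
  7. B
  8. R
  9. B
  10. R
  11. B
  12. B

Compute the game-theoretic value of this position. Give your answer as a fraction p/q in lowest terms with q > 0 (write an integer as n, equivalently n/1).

215/32

Build val(s[:k]) for k = 1..12, string s = B B B B B B B R B R B B.
B: Left { 0 }, Right { ∅ } so simplest 1
BB: Left { 0; 1 }, Right { ∅ } so simplest 2
BBB: Left { 0; 1; 2 }, Right { ∅ } so simplest 3
BBBB: Left { 0; 1; 2; 3 }, Right { ∅ } so simplest 4
BBBBB: Left { 0; 1; 2; 3; 4 }, Right { ∅ } so simplest 5
BBBBBB: Left { 0; 1; 2; 3; 4; 5 }, Right { ∅ } so simplest 6
BBBBBBB: Left { 0; 1; 2; 3; 4; 5; 6 }, Right { ∅ } so simplest 7
BBBBBBBR: Left { 0; 1; 2; 3; 4; 5; 6 }, Right { 7 } so simplest 13/2
BBBBBBBRB: Left { 0; 1; 2; 3; 4; 5; 6; 13/2 }, Right { 7 } so simplest 27/4
BBBBBBBRBR: Left { 0; 1; 2; 3; 4; 5; 6; 13/2 }, Right { 27/4; 7 } so simplest 53/8
BBBBBBBRBRB: Left { 0; 1; 2; 3; 4; 5; 6; 13/2; 53/8 }, Right { 27/4; 7 } so simplest 107/16
BBBBBBBRBRBB: Left { 0; 1; 2; 3; 4; 5; 6; 13/2; 53/8; 107/16 }, Right { 27/4; 7 } so simplest 215/32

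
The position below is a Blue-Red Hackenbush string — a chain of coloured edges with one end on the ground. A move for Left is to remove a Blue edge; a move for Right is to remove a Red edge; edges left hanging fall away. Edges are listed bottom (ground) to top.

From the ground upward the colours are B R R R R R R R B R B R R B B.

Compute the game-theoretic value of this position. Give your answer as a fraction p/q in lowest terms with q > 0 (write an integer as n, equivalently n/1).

Build G(s[:k]) for k = 1..15, string s = B R R R R R R R B R B R R B B.
B: Left { 0 }, Right { · } gives simplest 1
BR: Left { 0 }, Right { 1 } gives simplest 1/2
BRR: Left { 0 }, Right { 1/2, 1 } gives simplest 1/4
BRRR: Left { 0 }, Right { 1/4, 1/2, 1 } gives simplest 1/8
BRRRR: Left { 0 }, Right { 1/8, 1/4, 1/2, 1 } gives simplest 1/16
BRRRRR: Left { 0 }, Right { 1/16, 1/8, 1/4, 1/2, 1 } gives simplest 1/32
BRRRRRR: Left { 0 }, Right { 1/32, 1/16, 1/8, 1/4, 1/2, 1 } gives simplest 1/64
BRRRRRRR: Left { 0 }, Right { 1/64, 1/32, 1/16, 1/8, 1/4, 1/2, 1 } gives simplest 1/128
BRRRRRRRB: Left { 0, 1/128 }, Right { 1/64, 1/32, 1/16, 1/8, 1/4, 1/2, 1 } gives simplest 3/256
BRRRRRRRBR: Left { 0, 1/128 }, Right { 3/256, 1/64, 1/32, 1/16, 1/8, 1/4, 1/2, 1 } gives simplest 5/512
BRRRRRRRBRB: Left { 0, 1/128, 5/512 }, Right { 3/256, 1/64, 1/32, 1/16, 1/8, 1/4, 1/2, 1 } gives simplest 11/1024
BRRRRRRRBRBR: Left { 0, 1/128, 5/512 }, Right { 11/1024, 3/256, 1/64, 1/32, 1/16, 1/8, 1/4, 1/2, 1 } gives simplest 21/2048
BRRRRRRRBRBRR: Left { 0, 1/128, 5/512 }, Right { 21/2048, 11/1024, 3/256, 1/64, 1/32, 1/16, 1/8, 1/4, 1/2, 1 } gives simplest 41/4096
BRRRRRRRBRBRRB: Left { 0, 1/128, 5/512, 41/4096 }, Right { 21/2048, 11/1024, 3/256, 1/64, 1/32, 1/16, 1/8, 1/4, 1/2, 1 } gives simplest 83/8192
BRRRRRRRBRBRRBB: Left { 0, 1/128, 5/512, 41/4096, 83/8192 }, Right { 21/2048, 11/1024, 3/256, 1/64, 1/32, 1/16, 1/8, 1/4, 1/2, 1 } gives simplest 167/16384

167/16384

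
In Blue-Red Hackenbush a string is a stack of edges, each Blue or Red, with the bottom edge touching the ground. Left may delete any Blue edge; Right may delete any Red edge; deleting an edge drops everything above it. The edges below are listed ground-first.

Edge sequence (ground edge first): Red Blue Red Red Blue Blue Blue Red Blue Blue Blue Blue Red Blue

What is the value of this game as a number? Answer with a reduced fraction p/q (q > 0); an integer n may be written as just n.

Prefix values for Red Blue Red Red Blue Blue Blue Red Blue Blue Blue Blue Red Blue via {L|R} + simplicity:
1 of 14 · R · max L −∞ · min R 0 → -1
2 of 14 · RB · max L -1 · min R 0 → -1/2
3 of 14 · RBR · max L -1 · min R -1/2 → -3/4
4 of 14 · RBRR · max L -1 · min R -3/4 → -7/8
5 of 14 · RBRRB · max L -7/8 · min R -3/4 → -13/16
6 of 14 · RBRRBB · max L -13/16 · min R -3/4 → -25/32
7 of 14 · RBRRBBB · max L -25/32 · min R -3/4 → -49/64
8 of 14 · RBRRBBBR · max L -25/32 · min R -49/64 → -99/128
9 of 14 · RBRRBBBRB · max L -99/128 · min R -49/64 → -197/256
10 of 14 · RBRRBBBRBB · max L -197/256 · min R -49/64 → -393/512
11 of 14 · RBRRBBBRBBB · max L -393/512 · min R -49/64 → -785/1024
12 of 14 · RBRRBBBRBBBB · max L -785/1024 · min R -49/64 → -1569/2048
13 of 14 · RBRRBBBRBBBBR · max L -785/1024 · min R -1569/2048 → -3139/4096
14 of 14 · RBRRBBBRBBBBRB · max L -3139/4096 · min R -1569/2048 → -6277/8192

-6277/8192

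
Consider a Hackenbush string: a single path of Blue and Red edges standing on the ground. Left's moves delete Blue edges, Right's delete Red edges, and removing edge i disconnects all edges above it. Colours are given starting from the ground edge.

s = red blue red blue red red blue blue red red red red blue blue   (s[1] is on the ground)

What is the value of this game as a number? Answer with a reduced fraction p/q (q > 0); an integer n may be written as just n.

Build v(s[:k]) for k = 1..14, string s = red blue red blue red red blue blue red red red red blue blue.
r: Left { — }, Right { 0 } => simplest -1
rb: Left { -1 }, Right { 0 } => simplest -1/2
rbr: Left { -1 }, Right { -1/2; 0 } => simplest -3/4
rbrb: Left { -1; -3/4 }, Right { -1/2; 0 } => simplest -5/8
rbrbr: Left { -1; -3/4 }, Right { -5/8; -1/2; 0 } => simplest -11/16
rbrbrr: Left { -1; -3/4 }, Right { -11/16; -5/8; -1/2; 0 } => simplest -23/32
rbrbrrb: Left { -1; -3/4; -23/32 }, Right { -11/16; -5/8; -1/2; 0 } => simplest -45/64
rbrbrrbb: Left { -1; -3/4; -23/32; -45/64 }, Right { -11/16; -5/8; -1/2; 0 } => simplest -89/128
rbrbrrbbr: Left { -1; -3/4; -23/32; -45/64 }, Right { -89/128; -11/16; -5/8; -1/2; 0 } => simplest -179/256
rbrbrrbbrr: Left { -1; -3/4; -23/32; -45/64 }, Right { -179/256; -89/128; -11/16; -5/8; -1/2; 0 } => simplest -359/512
rbrbrrbbrrr: Left { -1; -3/4; -23/32; -45/64 }, Right { -359/512; -179/256; -89/128; -11/16; -5/8; -1/2; 0 } => simplest -719/1024
rbrbrrbbrrrr: Left { -1; -3/4; -23/32; -45/64 }, Right { -719/1024; -359/512; -179/256; -89/128; -11/16; -5/8; -1/2; 0 } => simplest -1439/2048
rbrbrrbbrrrrb: Left { -1; -3/4; -23/32; -45/64; -1439/2048 }, Right { -719/1024; -359/512; -179/256; -89/128; -11/16; -5/8; -1/2; 0 } => simplest -2877/4096
rbrbrrbbrrrrbb: Left { -1; -3/4; -23/32; -45/64; -1439/2048; -2877/4096 }, Right { -719/1024; -359/512; -179/256; -89/128; -11/16; -5/8; -1/2; 0 } => simplest -5753/8192

-5753/8192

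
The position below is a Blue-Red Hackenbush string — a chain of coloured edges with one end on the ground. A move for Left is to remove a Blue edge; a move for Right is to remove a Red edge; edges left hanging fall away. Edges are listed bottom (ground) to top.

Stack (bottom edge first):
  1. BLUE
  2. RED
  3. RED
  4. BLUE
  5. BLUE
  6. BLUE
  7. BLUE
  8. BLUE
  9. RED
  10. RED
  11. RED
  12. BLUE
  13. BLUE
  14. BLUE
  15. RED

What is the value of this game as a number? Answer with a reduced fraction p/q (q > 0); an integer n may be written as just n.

7965/16384

Build G(s[:k]) for k = 1..15, string s = BLUE RED RED BLUE BLUE BLUE BLUE BLUE RED RED RED BLUE BLUE BLUE RED.
step 1: add BLUE to get B; options L={ 0 } R={ none } so 1
step 2: add RED to get BR; options L={ 0 } R={ 1 } so 1/2
step 3: add RED to get BRR; options L={ 0 } R={ 1/2,1 } so 1/4
step 4: add BLUE to get BRRB; options L={ 0,1/4 } R={ 1/2,1 } so 3/8
step 5: add BLUE to get BRRBB; options L={ 0,1/4,3/8 } R={ 1/2,1 } so 7/16
step 6: add BLUE to get BRRBBB; options L={ 0,1/4,3/8,7/16 } R={ 1/2,1 } so 15/32
step 7: add BLUE to get BRRBBBB; options L={ 0,1/4,3/8,7/16,15/32 } R={ 1/2,1 } so 31/64
step 8: add BLUE to get BRRBBBBB; options L={ 0,1/4,3/8,7/16,15/32,31/64 } R={ 1/2,1 } so 63/128
step 9: add RED to get BRRBBBBBR; options L={ 0,1/4,3/8,7/16,15/32,31/64 } R={ 63/128,1/2,1 } so 125/256
step 10: add RED to get BRRBBBBBRR; options L={ 0,1/4,3/8,7/16,15/32,31/64 } R={ 125/256,63/128,1/2,1 } so 249/512
step 11: add RED to get BRRBBBBBRRR; options L={ 0,1/4,3/8,7/16,15/32,31/64 } R={ 249/512,125/256,63/128,1/2,1 } so 497/1024
step 12: add BLUE to get BRRBBBBBRRRB; options L={ 0,1/4,3/8,7/16,15/32,31/64,497/1024 } R={ 249/512,125/256,63/128,1/2,1 } so 995/2048
step 13: add BLUE to get BRRBBBBBRRRBB; options L={ 0,1/4,3/8,7/16,15/32,31/64,497/1024,995/2048 } R={ 249/512,125/256,63/128,1/2,1 } so 1991/4096
step 14: add BLUE to get BRRBBBBBRRRBBB; options L={ 0,1/4,3/8,7/16,15/32,31/64,497/1024,995/2048,1991/4096 } R={ 249/512,125/256,63/128,1/2,1 } so 3983/8192
step 15: add RED to get BRRBBBBBRRRBBBR; options L={ 0,1/4,3/8,7/16,15/32,31/64,497/1024,995/2048,1991/4096 } R={ 3983/8192,249/512,125/256,63/128,1/2,1 } so 7965/16384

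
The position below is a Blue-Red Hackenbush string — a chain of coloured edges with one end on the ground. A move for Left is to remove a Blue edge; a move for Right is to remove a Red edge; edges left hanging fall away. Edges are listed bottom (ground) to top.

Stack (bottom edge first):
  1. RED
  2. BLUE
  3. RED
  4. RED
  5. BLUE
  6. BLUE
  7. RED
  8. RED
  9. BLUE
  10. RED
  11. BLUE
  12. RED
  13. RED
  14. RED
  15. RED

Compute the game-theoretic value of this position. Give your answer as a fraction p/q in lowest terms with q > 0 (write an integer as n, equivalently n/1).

-13151/16384

1 of 15 · R · max L −∞ · min R 0 → -1
2 of 15 · RB · max L -1 · min R 0 → -1/2
3 of 15 · RBR · max L -1 · min R -1/2 → -3/4
4 of 15 · RBRR · max L -1 · min R -3/4 → -7/8
5 of 15 · RBRRB · max L -7/8 · min R -3/4 → -13/16
6 of 15 · RBRRBB · max L -13/16 · min R -3/4 → -25/32
7 of 15 · RBRRBBR · max L -13/16 · min R -25/32 → -51/64
8 of 15 · RBRRBBRR · max L -13/16 · min R -51/64 → -103/128
9 of 15 · RBRRBBRRB · max L -103/128 · min R -51/64 → -205/256
10 of 15 · RBRRBBRRBR · max L -103/128 · min R -205/256 → -411/512
11 of 15 · RBRRBBRRBRB · max L -411/512 · min R -205/256 → -821/1024
12 of 15 · RBRRBBRRBRBR · max L -411/512 · min R -821/1024 → -1643/2048
13 of 15 · RBRRBBRRBRBRR · max L -411/512 · min R -1643/2048 → -3287/4096
14 of 15 · RBRRBBRRBRBRRR · max L -411/512 · min R -3287/4096 → -6575/8192
15 of 15 · RBRRBBRRBRBRRRR · max L -411/512 · min R -6575/8192 → -13151/16384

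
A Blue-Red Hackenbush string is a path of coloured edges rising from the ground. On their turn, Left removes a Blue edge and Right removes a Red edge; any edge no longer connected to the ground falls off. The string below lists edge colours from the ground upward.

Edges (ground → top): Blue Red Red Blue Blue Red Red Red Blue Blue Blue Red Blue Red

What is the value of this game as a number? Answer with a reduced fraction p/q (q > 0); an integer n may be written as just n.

3189/8192

step 1: add Blue to get B; options L={ 0 } R={  } -> 1
step 2: add Red to get BR; options L={ 0 } R={ 1 } -> 1/2
step 3: add Red to get BRR; options L={ 0 } R={ 1/2,1 } -> 1/4
step 4: add Blue to get BRRB; options L={ 0,1/4 } R={ 1/2,1 } -> 3/8
step 5: add Blue to get BRRBB; options L={ 0,1/4,3/8 } R={ 1/2,1 } -> 7/16
step 6: add Red to get BRRBBR; options L={ 0,1/4,3/8 } R={ 7/16,1/2,1 } -> 13/32
step 7: add Red to get BRRBBRR; options L={ 0,1/4,3/8 } R={ 13/32,7/16,1/2,1 } -> 25/64
step 8: add Red to get BRRBBRRR; options L={ 0,1/4,3/8 } R={ 25/64,13/32,7/16,1/2,1 } -> 49/128
step 9: add Blue to get BRRBBRRRB; options L={ 0,1/4,3/8,49/128 } R={ 25/64,13/32,7/16,1/2,1 } -> 99/256
step 10: add Blue to get BRRBBRRRBB; options L={ 0,1/4,3/8,49/128,99/256 } R={ 25/64,13/32,7/16,1/2,1 } -> 199/512
step 11: add Blue to get BRRBBRRRBBB; options L={ 0,1/4,3/8,49/128,99/256,199/512 } R={ 25/64,13/32,7/16,1/2,1 } -> 399/1024
step 12: add Red to get BRRBBRRRBBBR; options L={ 0,1/4,3/8,49/128,99/256,199/512 } R={ 399/1024,25/64,13/32,7/16,1/2,1 } -> 797/2048
step 13: add Blue to get BRRBBRRRBBBRB; options L={ 0,1/4,3/8,49/128,99/256,199/512,797/2048 } R={ 399/1024,25/64,13/32,7/16,1/2,1 } -> 1595/4096
step 14: add Red to get BRRBBRRRBBBRBR; options L={ 0,1/4,3/8,49/128,99/256,199/512,797/2048 } R={ 1595/4096,399/1024,25/64,13/32,7/16,1/2,1 } -> 3189/8192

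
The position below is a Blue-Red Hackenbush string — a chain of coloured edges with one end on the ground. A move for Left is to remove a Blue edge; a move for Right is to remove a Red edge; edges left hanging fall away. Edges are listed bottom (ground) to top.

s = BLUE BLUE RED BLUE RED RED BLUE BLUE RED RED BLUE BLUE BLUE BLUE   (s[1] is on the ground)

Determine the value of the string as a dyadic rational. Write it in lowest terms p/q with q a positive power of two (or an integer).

6559/4096

Build g(s[:k]) for k = 1..14, string s = BLUE BLUE RED BLUE RED RED BLUE BLUE RED RED BLUE BLUE BLUE BLUE.
edge 1 of 14 (BLUE): { 0 |  } = 1
edge 2 of 14 (BLUE): { 0 1 |  } = 2
edge 3 of 14 (RED): { 0 1 | 2 } = 3/2
edge 4 of 14 (BLUE): { 0 1 3/2 | 2 } = 7/4
edge 5 of 14 (RED): { 0 1 3/2 | 7/4 2 } = 13/8
edge 6 of 14 (RED): { 0 1 3/2 | 13/8 7/4 2 } = 25/16
edge 7 of 14 (BLUE): { 0 1 3/2 25/16 | 13/8 7/4 2 } = 51/32
edge 8 of 14 (BLUE): { 0 1 3/2 25/16 51/32 | 13/8 7/4 2 } = 103/64
edge 9 of 14 (RED): { 0 1 3/2 25/16 51/32 | 103/64 13/8 7/4 2 } = 205/128
edge 10 of 14 (RED): { 0 1 3/2 25/16 51/32 | 205/128 103/64 13/8 7/4 2 } = 409/256
edge 11 of 14 (BLUE): { 0 1 3/2 25/16 51/32 409/256 | 205/128 103/64 13/8 7/4 2 } = 819/512
edge 12 of 14 (BLUE): { 0 1 3/2 25/16 51/32 409/256 819/512 | 205/128 103/64 13/8 7/4 2 } = 1639/1024
edge 13 of 14 (BLUE): { 0 1 3/2 25/16 51/32 409/256 819/512 1639/1024 | 205/128 103/64 13/8 7/4 2 } = 3279/2048
edge 14 of 14 (BLUE): { 0 1 3/2 25/16 51/32 409/256 819/512 1639/1024 3279/2048 | 205/128 103/64 13/8 7/4 2 } = 6559/4096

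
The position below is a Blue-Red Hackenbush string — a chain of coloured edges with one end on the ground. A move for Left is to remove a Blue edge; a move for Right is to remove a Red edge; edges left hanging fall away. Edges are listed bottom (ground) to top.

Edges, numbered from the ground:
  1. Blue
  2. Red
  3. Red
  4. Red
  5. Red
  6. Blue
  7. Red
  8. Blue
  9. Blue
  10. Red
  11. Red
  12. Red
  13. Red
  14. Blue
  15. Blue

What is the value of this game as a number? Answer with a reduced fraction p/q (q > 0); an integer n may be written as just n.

Build val(s[:k]) for k = 1..15, string s = Blue Red Red Red Red Blue Red Blue Blue Red Red Red Red Blue Blue.
val_1 [B]  L=[0]  R=[∅]  ⇒ 1
val_2 [BR]  L=[0]  R=[1]  ⇒ 1/2
val_3 [BRR]  L=[0]  R=[1/2, 1]  ⇒ 1/4
val_4 [BRRR]  L=[0]  R=[1/4, 1/2, 1]  ⇒ 1/8
val_5 [BRRRR]  L=[0]  R=[1/8, 1/4, 1/2, 1]  ⇒ 1/16
val_6 [BRRRRB]  L=[0, 1/16]  R=[1/8, 1/4, 1/2, 1]  ⇒ 3/32
val_7 [BRRRRBR]  L=[0, 1/16]  R=[3/32, 1/8, 1/4, 1/2, 1]  ⇒ 5/64
val_8 [BRRRRBRB]  L=[0, 1/16, 5/64]  R=[3/32, 1/8, 1/4, 1/2, 1]  ⇒ 11/128
val_9 [BRRRRBRBB]  L=[0, 1/16, 5/64, 11/128]  R=[3/32, 1/8, 1/4, 1/2, 1]  ⇒ 23/256
val_10 [BRRRRBRBBR]  L=[0, 1/16, 5/64, 11/128]  R=[23/256, 3/32, 1/8, 1/4, 1/2, 1]  ⇒ 45/512
val_11 [BRRRRBRBBRR]  L=[0, 1/16, 5/64, 11/128]  R=[45/512, 23/256, 3/32, 1/8, 1/4, 1/2, 1]  ⇒ 89/1024
val_12 [BRRRRBRBBRRR]  L=[0, 1/16, 5/64, 11/128]  R=[89/1024, 45/512, 23/256, 3/32, 1/8, 1/4, 1/2, 1]  ⇒ 177/2048
val_13 [BRRRRBRBBRRRR]  L=[0, 1/16, 5/64, 11/128]  R=[177/2048, 89/1024, 45/512, 23/256, 3/32, 1/8, 1/4, 1/2, 1]  ⇒ 353/4096
val_14 [BRRRRBRBBRRRRB]  L=[0, 1/16, 5/64, 11/128, 353/4096]  R=[177/2048, 89/1024, 45/512, 23/256, 3/32, 1/8, 1/4, 1/2, 1]  ⇒ 707/8192
val_15 [BRRRRBRBBRRRRBB]  L=[0, 1/16, 5/64, 11/128, 353/4096, 707/8192]  R=[177/2048, 89/1024, 45/512, 23/256, 3/32, 1/8, 1/4, 1/2, 1]  ⇒ 1415/16384

1415/16384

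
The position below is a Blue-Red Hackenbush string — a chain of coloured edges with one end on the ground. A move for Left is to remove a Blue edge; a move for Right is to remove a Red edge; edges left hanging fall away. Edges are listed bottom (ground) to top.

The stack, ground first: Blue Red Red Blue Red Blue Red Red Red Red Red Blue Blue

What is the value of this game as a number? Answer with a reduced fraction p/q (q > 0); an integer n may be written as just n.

edge 1 of 13 (Blue): { 0 | · } → 1
edge 2 of 13 (Red): { 0 | 1 } → 1/2
edge 3 of 13 (Red): { 0 | 1/2,1 } → 1/4
edge 4 of 13 (Blue): { 0,1/4 | 1/2,1 } → 3/8
edge 5 of 13 (Red): { 0,1/4 | 3/8,1/2,1 } → 5/16
edge 6 of 13 (Blue): { 0,1/4,5/16 | 3/8,1/2,1 } → 11/32
edge 7 of 13 (Red): { 0,1/4,5/16 | 11/32,3/8,1/2,1 } → 21/64
edge 8 of 13 (Red): { 0,1/4,5/16 | 21/64,11/32,3/8,1/2,1 } → 41/128
edge 9 of 13 (Red): { 0,1/4,5/16 | 41/128,21/64,11/32,3/8,1/2,1 } → 81/256
edge 10 of 13 (Red): { 0,1/4,5/16 | 81/256,41/128,21/64,11/32,3/8,1/2,1 } → 161/512
edge 11 of 13 (Red): { 0,1/4,5/16 | 161/512,81/256,41/128,21/64,11/32,3/8,1/2,1 } → 321/1024
edge 12 of 13 (Blue): { 0,1/4,5/16,321/1024 | 161/512,81/256,41/128,21/64,11/32,3/8,1/2,1 } → 643/2048
edge 13 of 13 (Blue): { 0,1/4,5/16,321/1024,643/2048 | 161/512,81/256,41/128,21/64,11/32,3/8,1/2,1 } → 1287/4096

1287/4096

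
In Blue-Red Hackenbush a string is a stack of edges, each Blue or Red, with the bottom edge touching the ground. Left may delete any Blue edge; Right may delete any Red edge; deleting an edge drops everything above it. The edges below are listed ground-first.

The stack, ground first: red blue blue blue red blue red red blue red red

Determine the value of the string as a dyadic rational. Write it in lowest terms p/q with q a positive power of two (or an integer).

Prefix values for red blue blue blue red blue red red blue red red via {L|R} + simplicity:
1 of 11 · r · max L −∞ · min R 0 — -1
2 of 11 · rb · max L -1 · min R 0 — -1/2
3 of 11 · rbb · max L -1/2 · min R 0 — -1/4
4 of 11 · rbbb · max L -1/4 · min R 0 — -1/8
5 of 11 · rbbbr · max L -1/4 · min R -1/8 — -3/16
6 of 11 · rbbbrb · max L -3/16 · min R -1/8 — -5/32
7 of 11 · rbbbrbr · max L -3/16 · min R -5/32 — -11/64
8 of 11 · rbbbrbrr · max L -3/16 · min R -11/64 — -23/128
9 of 11 · rbbbrbrrb · max L -23/128 · min R -11/64 — -45/256
10 of 11 · rbbbrbrrbr · max L -23/128 · min R -45/256 — -91/512
11 of 11 · rbbbrbrrbrr · max L -23/128 · min R -91/512 — -183/1024

-183/1024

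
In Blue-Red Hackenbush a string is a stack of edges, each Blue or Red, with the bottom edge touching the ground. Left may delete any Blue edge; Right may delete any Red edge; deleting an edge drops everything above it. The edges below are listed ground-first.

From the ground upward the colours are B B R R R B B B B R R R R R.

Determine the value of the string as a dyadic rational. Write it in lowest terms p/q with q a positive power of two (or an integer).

5057/4096

edge 1 of 14 (B): { 0 | none } -> 1
edge 2 of 14 (B): { 0,1 | none } -> 2
edge 3 of 14 (R): { 0,1 | 2 } -> 3/2
edge 4 of 14 (R): { 0,1 | 3/2,2 } -> 5/4
edge 5 of 14 (R): { 0,1 | 5/4,3/2,2 } -> 9/8
edge 6 of 14 (B): { 0,1,9/8 | 5/4,3/2,2 } -> 19/16
edge 7 of 14 (B): { 0,1,9/8,19/16 | 5/4,3/2,2 } -> 39/32
edge 8 of 14 (B): { 0,1,9/8,19/16,39/32 | 5/4,3/2,2 } -> 79/64
edge 9 of 14 (B): { 0,1,9/8,19/16,39/32,79/64 | 5/4,3/2,2 } -> 159/128
edge 10 of 14 (R): { 0,1,9/8,19/16,39/32,79/64 | 159/128,5/4,3/2,2 } -> 317/256
edge 11 of 14 (R): { 0,1,9/8,19/16,39/32,79/64 | 317/256,159/128,5/4,3/2,2 } -> 633/512
edge 12 of 14 (R): { 0,1,9/8,19/16,39/32,79/64 | 633/512,317/256,159/128,5/4,3/2,2 } -> 1265/1024
edge 13 of 14 (R): { 0,1,9/8,19/16,39/32,79/64 | 1265/1024,633/512,317/256,159/128,5/4,3/2,2 } -> 2529/2048
edge 14 of 14 (R): { 0,1,9/8,19/16,39/32,79/64 | 2529/2048,1265/1024,633/512,317/256,159/128,5/4,3/2,2 } -> 5057/4096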